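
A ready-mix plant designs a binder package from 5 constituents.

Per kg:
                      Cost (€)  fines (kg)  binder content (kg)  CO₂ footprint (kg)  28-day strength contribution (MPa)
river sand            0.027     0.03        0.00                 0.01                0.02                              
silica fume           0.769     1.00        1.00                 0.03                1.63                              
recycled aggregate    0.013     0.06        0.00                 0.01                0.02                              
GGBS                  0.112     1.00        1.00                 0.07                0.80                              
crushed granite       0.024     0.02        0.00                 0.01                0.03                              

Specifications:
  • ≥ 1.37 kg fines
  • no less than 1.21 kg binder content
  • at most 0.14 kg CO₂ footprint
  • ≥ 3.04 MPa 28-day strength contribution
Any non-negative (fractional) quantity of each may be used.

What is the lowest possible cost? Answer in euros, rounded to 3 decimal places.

€1.031

This is a linear program. Let x1 = kg of river sand, x2 = kg of silica fume, x3 = kg of recycled aggregate, x4 = kg of GGBS, x5 = kg of crushed granite.
min 0.027x1 + 0.769x2 + 0.013x3 + 0.112x4 + 0.024x5 with:
  0.03x1 + 1x2 + 0.06x3 + 1x4 + 0.02x5 ≥ 1.37   (fines)
  1x2 + 1x4 ≥ 1.21   (binder content)
  0.01x1 + 0.03x2 + 0.01x3 + 0.07x4 + 0.01x5 ≤ 0.14   (CO₂ footprint)
  0.02x1 + 1.63x2 + 0.02x3 + 0.8x4 + 0.03x5 ≥ 3.04   (28-day strength contribution)
  x1, x2, x3, x4, x5 ≥ 0.
The optimal basis is {silica fume, GGBS}; river sand, recycled aggregate, crushed granite drop out. The CO₂ footprint and 28-day strength contribution requirements are met with equality.
That vertex is x2 = 1.119, x4 = 1.521.
Objective = 0.769·1.119 + 0.112·1.521 = 1.03086.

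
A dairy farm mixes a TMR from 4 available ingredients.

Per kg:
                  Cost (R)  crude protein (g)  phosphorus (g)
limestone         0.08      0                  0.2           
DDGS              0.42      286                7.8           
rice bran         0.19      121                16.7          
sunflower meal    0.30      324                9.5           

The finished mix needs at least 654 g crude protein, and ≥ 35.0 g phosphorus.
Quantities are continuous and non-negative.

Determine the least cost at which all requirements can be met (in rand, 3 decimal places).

R0.699

Let x1 = kg of limestone, x2 = kg of DDGS, x3 = kg of rice bran, x4 = kg of sunflower meal.
Minimize 0.08x1 + 0.42x2 + 0.19x3 + 0.3x4 subject to:
  286x2 + 121x3 + 324x4 ≥ 654   (crude protein)
  0.2x1 + 7.8x2 + 16.7x3 + 9.5x4 ≥ 35   (phosphorus)
  x1, x2, x3, x4 ≥ 0.
At the optimum only rice bran, sunflower meal are positive (limestone, DDGS = 0). The crude protein and phosphorus requirements are met with equality.
Solving gives x3 = 1.203, x4 = 1.569.
Total cost: 0.19·1.203 + 0.3·1.569 = 0.69927.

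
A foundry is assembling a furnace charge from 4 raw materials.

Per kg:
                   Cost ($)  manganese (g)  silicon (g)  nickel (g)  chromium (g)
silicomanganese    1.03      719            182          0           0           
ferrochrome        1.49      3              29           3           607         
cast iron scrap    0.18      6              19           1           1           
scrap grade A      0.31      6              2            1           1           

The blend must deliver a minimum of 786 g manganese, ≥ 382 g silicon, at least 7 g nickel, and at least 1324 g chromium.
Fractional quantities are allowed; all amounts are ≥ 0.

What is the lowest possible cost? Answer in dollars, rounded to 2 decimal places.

$5.09

Let x1 = kg of silicomanganese, x2 = kg of ferrochrome, x3 = kg of cast iron scrap, x4 = kg of scrap grade A.
Minimise 1.03x1 + 1.49x2 + 0.18x3 + 0.31x4 with:
  719x1 + 3x2 + 6x3 + 6x4 ≥ 786   (manganese)
  182x1 + 29x2 + 19x3 + 2x4 ≥ 382   (silicon)
  3x2 + 1x3 + 1x4 ≥ 7   (nickel)
  607x2 + 1x3 + 1x4 ≥ 1324   (chromium)
  x1, x2, x3, x4 ≥ 0.
At the optimum only silicomanganese, ferrochrome, cast iron scrap are positive (scrap grade A = 0). The silicon, nickel, chromium requirements are met with equality.
Solving gives x1 = 1.704, x2 = 2.18, x3 = 0.4586.
Objective = 1.03·1.704 + 1.49·2.18 + 0.18·0.4586 = 5.0859.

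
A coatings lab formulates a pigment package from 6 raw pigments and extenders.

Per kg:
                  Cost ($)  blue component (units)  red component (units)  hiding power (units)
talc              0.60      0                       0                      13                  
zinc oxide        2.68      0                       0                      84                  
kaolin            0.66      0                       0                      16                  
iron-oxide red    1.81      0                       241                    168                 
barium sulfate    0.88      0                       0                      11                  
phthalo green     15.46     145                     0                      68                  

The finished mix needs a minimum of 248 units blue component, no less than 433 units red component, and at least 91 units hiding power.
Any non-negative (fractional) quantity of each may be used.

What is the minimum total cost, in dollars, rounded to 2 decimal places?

$29.69

Let x1 = kg of talc, x2 = kg of zinc oxide, x3 = kg of kaolin, x4 = kg of iron-oxide red, x5 = kg of barium sulfate, x6 = kg of phthalo green.
min 0.6x1 + 2.68x2 + 0.66x3 + 1.81x4 + 0.88x5 + 15.46x6 s.t.:
  145x6 ≥ 248   (blue component)
  241x4 ≥ 433   (red component)
  13x1 + 84x2 + 16x3 + 168x4 + 11x5 + 68x6 ≥ 91   (hiding power)
  x1, x2, x3, x4, x5, x6 ≥ 0.
At the optimum only iron-oxide red, phthalo green are positive (talc, zinc oxide, kaolin, barium sulfate = 0). The blue component and red component requirements are met with equality.
So iron-oxide red = 1.797 kg, phthalo green = 1.71 kg.
Total cost: 1.81·1.797 + 15.46·1.71 = 29.6892.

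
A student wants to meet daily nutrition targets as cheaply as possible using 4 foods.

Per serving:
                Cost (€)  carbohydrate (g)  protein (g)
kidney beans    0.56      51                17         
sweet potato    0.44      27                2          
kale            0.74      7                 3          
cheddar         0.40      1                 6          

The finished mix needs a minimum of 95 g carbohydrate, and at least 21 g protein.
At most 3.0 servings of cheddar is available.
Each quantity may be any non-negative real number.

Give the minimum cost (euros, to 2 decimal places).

€1.04

Set it up as a linear program. Let x1 = servings of kidney beans, x2 = servings of sweet potato, x3 = servings of kale, x4 = servings of cheddar.
Minimize 0.56x1 + 0.44x2 + 0.74x3 + 0.4x4 s.t.:
  51x1 + 27x2 + 7x3 + 1x4 ≥ 95   (carbohydrate)
  17x1 + 2x2 + 3x3 + 6x4 ≥ 21   (protein)
  x4 ≤ 3
  x1, x2, x3, x4 ≥ 0.
The minimum-cost mix takes nothing from sweet potato, kale, cheddar — only kidney beans. The carbohydrate requirement is met with equality.
Optimal quantities: kidney beans = 1.863 servings.
Objective = 0.56·1.863 = 1.0433.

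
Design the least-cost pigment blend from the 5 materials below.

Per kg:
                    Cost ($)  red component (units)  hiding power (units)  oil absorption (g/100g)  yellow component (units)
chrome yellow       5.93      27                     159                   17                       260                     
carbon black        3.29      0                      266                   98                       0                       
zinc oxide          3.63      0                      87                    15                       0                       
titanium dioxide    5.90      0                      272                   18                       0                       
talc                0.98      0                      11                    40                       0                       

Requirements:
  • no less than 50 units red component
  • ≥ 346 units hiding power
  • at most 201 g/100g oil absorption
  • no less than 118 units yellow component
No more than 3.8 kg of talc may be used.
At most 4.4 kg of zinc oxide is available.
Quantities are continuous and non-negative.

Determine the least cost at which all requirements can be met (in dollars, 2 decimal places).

Let x1 = kg of chrome yellow, x2 = kg of carbon black, x3 = kg of zinc oxide, x4 = kg of titanium dioxide, x5 = kg of talc.
Minimise 5.93x1 + 3.29x2 + 3.63x3 + 5.9x4 + 0.98x5 subject to:
  27x1 ≥ 50   (red component)
  159x1 + 266x2 + 87x3 + 272x4 + 11x5 ≥ 346   (hiding power)
  17x1 + 98x2 + 15x3 + 18x4 + 40x5 ≤ 201   (oil absorption)
  260x1 ≥ 118   (yellow component)
  x5 ≤ 3.8
  x3 ≤ 4.4
  x1, x2, x3, x4, x5 ≥ 0.
The optimal basis is {chrome yellow, carbon black}; zinc oxide, titanium dioxide, talc drop out. Binding constraints: red component and hiding power.
Optimal quantities: chrome yellow = 1.852 kg, carbon black = 0.1938 kg.
Objective = 5.93·1.852 + 3.29·0.1938 = 11.6200.

$11.62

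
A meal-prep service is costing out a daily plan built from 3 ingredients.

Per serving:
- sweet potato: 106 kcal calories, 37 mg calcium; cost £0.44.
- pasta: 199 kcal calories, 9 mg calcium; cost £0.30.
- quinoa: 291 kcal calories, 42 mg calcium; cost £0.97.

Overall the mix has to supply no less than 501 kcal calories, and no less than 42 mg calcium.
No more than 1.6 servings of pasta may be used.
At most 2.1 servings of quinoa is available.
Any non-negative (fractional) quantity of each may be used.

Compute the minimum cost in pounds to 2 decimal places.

£1.09

This is a linear program. Let x1 = servings of sweet potato, x2 = servings of pasta, x3 = servings of quinoa.
Minimize 0.44x1 + 0.3x2 + 0.97x3 s.t.:
  106x1 + 199x2 + 291x3 ≥ 501   (calories)
  37x1 + 9x2 + 42x3 ≥ 42   (calcium)
  x2 ≤ 1.6
  x3 ≤ 2.1
  x1, x2, x3 ≥ 0.
All 3 inputs are positive at the optimum. Binding constraints: calories, calcium, the pasta cap.
That vertex is x1 = 0.05739, x2 = 1.6, x3 = 0.6066.
Objective = 0.44·0.05739 + 0.3·1.6 + 0.97·0.6066 = 1.0937.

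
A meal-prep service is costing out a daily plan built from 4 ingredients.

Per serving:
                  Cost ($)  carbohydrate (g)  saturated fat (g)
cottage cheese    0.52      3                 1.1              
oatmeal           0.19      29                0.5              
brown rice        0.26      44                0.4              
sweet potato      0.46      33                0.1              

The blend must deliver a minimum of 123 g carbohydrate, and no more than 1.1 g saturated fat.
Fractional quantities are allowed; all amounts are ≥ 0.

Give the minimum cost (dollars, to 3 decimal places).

$0.751

Set it up as a linear program. Let x1 = servings of cottage cheese, x2 = servings of oatmeal, x3 = servings of brown rice, x4 = servings of sweet potato.
min 0.52x1 + 0.19x2 + 0.26x3 + 0.46x4 s.t.:
  3x1 + 29x2 + 44x3 + 33x4 ≥ 123   (carbohydrate)
  1.1x1 + 0.5x2 + 0.4x3 + 0.1x4 ≤ 1.1   (saturated fat)
  x1, x2, x3, x4 ≥ 0.
The minimum-cost mix takes nothing from cottage cheese, oatmeal — only brown rice, sweet potato. Binding constraints: carbohydrate and saturated fat.
That vertex is x3 = 2.727, x4 = 0.09091.
Objective = 0.26·2.727 + 0.46·0.09091 = 0.75084.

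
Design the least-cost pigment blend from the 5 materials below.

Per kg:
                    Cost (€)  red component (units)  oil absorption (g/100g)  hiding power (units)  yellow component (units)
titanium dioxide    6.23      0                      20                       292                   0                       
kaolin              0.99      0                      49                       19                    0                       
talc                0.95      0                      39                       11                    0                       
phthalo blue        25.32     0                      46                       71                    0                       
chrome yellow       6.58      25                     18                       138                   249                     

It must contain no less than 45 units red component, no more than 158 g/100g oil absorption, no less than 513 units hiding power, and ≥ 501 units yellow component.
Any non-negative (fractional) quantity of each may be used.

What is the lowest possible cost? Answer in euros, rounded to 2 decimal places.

Treat it as an LP. Let x1 = kg of titanium dioxide, x2 = kg of kaolin, x3 = kg of talc, x4 = kg of phthalo blue, x5 = kg of chrome yellow.
Minimise 6.23x1 + 0.99x2 + 0.95x3 + 25.32x4 + 6.58x5 s.t.:
  25x5 ≥ 45   (red component)
  20x1 + 49x2 + 39x3 + 46x4 + 18x5 ≤ 158   (oil absorption)
  292x1 + 19x2 + 11x3 + 71x4 + 138x5 ≥ 513   (hiding power)
  249x5 ≥ 501   (yellow component)
  x1, x2, x3, x4, x5 ≥ 0.
The cheapest feasible vertex uses only titanium dioxide, chrome yellow; kaolin, talc, phthalo blue are not used. Binding constraints: hiding power and yellow component.
So titanium dioxide = 0.8059 kg, chrome yellow = 2.012 kg.
Total cost: 6.23·0.8059 + 6.58·2.012 = 18.2597.

€18.26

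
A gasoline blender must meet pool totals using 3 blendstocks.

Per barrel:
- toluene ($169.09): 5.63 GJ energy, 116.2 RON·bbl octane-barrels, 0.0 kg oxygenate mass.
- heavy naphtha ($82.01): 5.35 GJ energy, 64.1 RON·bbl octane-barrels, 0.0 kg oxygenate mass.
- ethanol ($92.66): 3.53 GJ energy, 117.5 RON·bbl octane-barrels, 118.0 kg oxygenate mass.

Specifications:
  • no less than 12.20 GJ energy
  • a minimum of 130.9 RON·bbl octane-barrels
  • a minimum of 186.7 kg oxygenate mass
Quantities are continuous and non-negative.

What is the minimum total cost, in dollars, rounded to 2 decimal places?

Treat it as an LP. Let x1 = barrels of toluene, x2 = barrels of heavy naphtha, x3 = barrels of ethanol.
Minimize 169.09x1 + 82.01x2 + 92.66x3 s.t.:
  5.63x1 + 5.35x2 + 3.53x3 ≥ 12.2   (energy)
  116.2x1 + 64.1x2 + 117.5x3 ≥ 130.9   (octane-barrels)
  118x3 ≥ 186.7   (oxygenate mass)
  x1, x2, x3 ≥ 0.
The optimal basis is {heavy naphtha, ethanol}; toluene drops out. The energy and oxygenate mass requirements are met with equality.
Optimal quantities: heavy naphtha = 1.23642 barrels, ethanol = 1.5822 barrels.
Objective = 82.01·1.23642 + 92.66·1.5822 = 248.0055.

$248.01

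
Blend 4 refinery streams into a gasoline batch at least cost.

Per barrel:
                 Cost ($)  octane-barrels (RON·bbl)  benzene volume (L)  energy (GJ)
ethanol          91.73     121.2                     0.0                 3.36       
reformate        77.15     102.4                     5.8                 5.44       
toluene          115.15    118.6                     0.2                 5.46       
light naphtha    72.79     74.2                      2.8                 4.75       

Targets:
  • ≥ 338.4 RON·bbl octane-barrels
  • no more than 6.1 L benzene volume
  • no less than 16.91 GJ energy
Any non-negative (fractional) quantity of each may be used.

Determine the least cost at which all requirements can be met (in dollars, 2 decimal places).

This is a linear program. Let x1 = barrels of ethanol, x2 = barrels of reformate, x3 = barrels of toluene, x4 = barrels of light naphtha.
Minimize 91.73x1 + 77.15x2 + 115.15x3 + 72.79x4 with:
  121.2x1 + 102.4x2 + 118.6x3 + 74.2x4 ≥ 338.4   (octane-barrels)
  5.8x2 + 0.2x3 + 2.8x4 ≤ 6.1   (benzene volume)
  3.36x1 + 5.44x2 + 5.46x3 + 4.75x4 ≥ 16.91   (energy)
  x1, x2, x3, x4 ≥ 0.
The optimal basis is {ethanol, toluene, light naphtha}; reformate drops out. The octane-barrels, benzene volume, energy requirements are met with equality.
Optimal quantities: ethanol = 0.67364 barrels, toluene = 0.8394 barrels, light naphtha = 2.1186 barrels.
Cost = 91.73·0.67364 + 115.15·0.8394 + 72.79·2.1186 = 312.6628.

$312.66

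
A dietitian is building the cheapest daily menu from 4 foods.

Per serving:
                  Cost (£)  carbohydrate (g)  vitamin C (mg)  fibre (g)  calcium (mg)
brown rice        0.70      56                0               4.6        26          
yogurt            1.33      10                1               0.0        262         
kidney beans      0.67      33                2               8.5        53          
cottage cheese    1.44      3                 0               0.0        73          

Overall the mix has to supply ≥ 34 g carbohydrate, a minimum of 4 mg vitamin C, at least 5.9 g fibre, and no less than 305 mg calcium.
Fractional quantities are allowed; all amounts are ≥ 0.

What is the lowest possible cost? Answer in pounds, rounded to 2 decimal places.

£2.18

Treat it as an LP. Let x1 = servings of brown rice, x2 = servings of yogurt, x3 = servings of kidney beans, x4 = servings of cottage cheese.
Minimise 0.7x1 + 1.33x2 + 0.67x3 + 1.44x4 s.t.:
  56x1 + 10x2 + 33x3 + 3x4 ≥ 34   (carbohydrate)
  1x2 + 2x3 ≥ 4   (vitamin C)
  4.6x1 + 8.5x3 ≥ 5.9   (fibre)
  26x1 + 262x2 + 53x3 + 73x4 ≥ 305   (calcium)
  x1, x2, x3, x4 ≥ 0.
The minimum-cost mix takes nothing from brown rice, cottage cheese — only yogurt, kidney beans. There the vitamin C and calcium constraints are tight.
That vertex is x2 = 0.845, x3 = 1.577.
Total cost: 1.33·0.845 + 0.67·1.577 = 2.1804.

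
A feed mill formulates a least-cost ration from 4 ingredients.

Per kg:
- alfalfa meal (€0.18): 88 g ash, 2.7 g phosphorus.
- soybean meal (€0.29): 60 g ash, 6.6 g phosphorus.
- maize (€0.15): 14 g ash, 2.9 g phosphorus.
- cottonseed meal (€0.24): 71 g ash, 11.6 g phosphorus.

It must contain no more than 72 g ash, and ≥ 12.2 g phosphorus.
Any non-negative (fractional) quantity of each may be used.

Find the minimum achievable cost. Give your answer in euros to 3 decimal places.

Set it up as a linear program. Let x1 = kg of alfalfa meal, x2 = kg of soybean meal, x3 = kg of maize, x4 = kg of cottonseed meal.
Minimise 0.18x1 + 0.29x2 + 0.15x3 + 0.24x4 subject to:
  88x1 + 60x2 + 14x3 + 71x4 ≤ 72   (ash)
  2.7x1 + 6.6x2 + 2.9x3 + 11.6x4 ≥ 12.2   (phosphorus)
  x1, x2, x3, x4 ≥ 0.
At the optimum only maize, cottonseed meal are positive (alfalfa meal, soybean meal = 0). The ash and phosphorus requirements are met with equality.
Solving gives x3 = 0.7126, x4 = 0.8736.
Total cost: 0.15·0.7126 + 0.24·0.8736 = 0.31655.

€0.317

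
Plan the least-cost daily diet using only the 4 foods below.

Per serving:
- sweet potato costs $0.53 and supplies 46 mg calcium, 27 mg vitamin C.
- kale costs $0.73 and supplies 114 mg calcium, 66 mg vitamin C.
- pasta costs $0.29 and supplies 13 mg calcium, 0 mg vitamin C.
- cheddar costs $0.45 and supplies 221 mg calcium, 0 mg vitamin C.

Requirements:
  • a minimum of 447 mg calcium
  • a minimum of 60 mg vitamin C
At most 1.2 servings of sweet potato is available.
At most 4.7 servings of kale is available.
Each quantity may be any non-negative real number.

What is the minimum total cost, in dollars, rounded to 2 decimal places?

Let x1 = servings of sweet potato, x2 = servings of kale, x3 = servings of pasta, x4 = servings of cheddar.
Minimise 0.53x1 + 0.73x2 + 0.29x3 + 0.45x4 with:
  46x1 + 114x2 + 13x3 + 221x4 ≥ 447   (calcium)
  27x1 + 66x2 ≥ 60   (vitamin C)
  x1 ≤ 1.2
  x2 ≤ 4.7
  x1, x2, x3, x4 ≥ 0.
At the optimum only kale, cheddar are positive (sweet potato, pasta = 0). Binding constraints: calcium and vitamin C.
Optimal quantities: kale = 0.9091 servings, cheddar = 1.554 servings.
Objective = 0.73·0.9091 + 0.45·1.554 = 1.3629.

$1.36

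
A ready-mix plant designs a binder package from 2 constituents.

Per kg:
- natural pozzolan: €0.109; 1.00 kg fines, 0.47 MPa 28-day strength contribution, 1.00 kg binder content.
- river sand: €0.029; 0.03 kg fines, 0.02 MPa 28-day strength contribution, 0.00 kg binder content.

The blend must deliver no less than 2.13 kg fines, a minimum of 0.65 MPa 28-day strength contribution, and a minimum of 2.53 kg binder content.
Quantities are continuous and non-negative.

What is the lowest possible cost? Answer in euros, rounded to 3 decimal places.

€0.276

Let x1 = kg of natural pozzolan, x2 = kg of river sand.
Minimize 0.109x1 + 0.029x2 subject to:
  1x1 + 0.03x2 ≥ 2.13   (fines)
  0.47x1 + 0.02x2 ≥ 0.65   (28-day strength contribution)
  1x1 ≥ 2.53   (binder content)
  x1, x2 ≥ 0.
At the optimum only natural pozzolan is positive (river sand = 0). Binding constraint: binder content.
So natural pozzolan = 2.53 kg.
Hence cost = 0.109·2.53 = €0.27577.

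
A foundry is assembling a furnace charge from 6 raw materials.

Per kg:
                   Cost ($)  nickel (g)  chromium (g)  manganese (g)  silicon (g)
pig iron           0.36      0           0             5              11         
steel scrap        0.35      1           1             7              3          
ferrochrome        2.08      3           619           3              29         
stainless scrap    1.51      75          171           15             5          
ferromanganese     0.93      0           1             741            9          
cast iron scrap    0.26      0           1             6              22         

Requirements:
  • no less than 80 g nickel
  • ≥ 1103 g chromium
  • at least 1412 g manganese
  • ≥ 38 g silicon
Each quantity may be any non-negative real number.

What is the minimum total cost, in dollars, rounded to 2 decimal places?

$6.39

Treat it as an LP. Let x1 = kg of pig iron, x2 = kg of steel scrap, x3 = kg of ferrochrome, x4 = kg of stainless scrap, x5 = kg of ferromanganese, x6 = kg of cast iron scrap.
Minimise 0.36x1 + 0.35x2 + 2.08x3 + 1.51x4 + 0.93x5 + 0.26x6 s.t.:
  1x2 + 3x3 + 75x4 ≥ 80   (nickel)
  1x2 + 619x3 + 171x4 + 1x5 + 1x6 ≥ 1103   (chromium)
  5x1 + 7x2 + 3x3 + 15x4 + 741x5 + 6x6 ≥ 1412   (manganese)
  11x1 + 3x2 + 29x3 + 5x4 + 9x5 + 22x6 ≥ 38   (silicon)
  x1, x2, x3, x4, x5, x6 ≥ 0.
The cheapest feasible vertex uses only ferrochrome, stainless scrap, ferromanganese; pig iron, steel scrap, cast iron scrap are not used. There the nickel, chromium, manganese constraints are tight.
That vertex is x3 = 1.501, x4 = 1.007, x5 = 1.879.
Cost = 2.08·1.501 + 1.51·1.007 + 0.93·1.879 = 6.3901.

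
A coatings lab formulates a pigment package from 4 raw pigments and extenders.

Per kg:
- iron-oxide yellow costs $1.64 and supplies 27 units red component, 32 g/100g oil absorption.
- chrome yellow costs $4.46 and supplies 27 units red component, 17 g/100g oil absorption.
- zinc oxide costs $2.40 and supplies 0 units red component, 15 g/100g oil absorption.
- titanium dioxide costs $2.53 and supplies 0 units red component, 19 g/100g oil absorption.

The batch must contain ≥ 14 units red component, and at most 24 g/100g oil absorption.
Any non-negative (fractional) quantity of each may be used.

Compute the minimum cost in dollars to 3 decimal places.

Set it up as a linear program. Let x1 = kg of iron-oxide yellow, x2 = kg of chrome yellow, x3 = kg of zinc oxide, x4 = kg of titanium dioxide.
min 1.64x1 + 4.46x2 + 2.4x3 + 2.53x4 s.t.:
  27x1 + 27x2 ≥ 14   (red component)
  32x1 + 17x2 + 15x3 + 19x4 ≤ 24   (oil absorption)
  x1, x2, x3, x4 ≥ 0.
At the optimum only iron-oxide yellow is positive (chrome yellow, zinc oxide, titanium dioxide = 0). Binding constraint: red component.
Optimal quantities: iron-oxide yellow = 0.5185 kg.
Hence cost = 1.64·0.5185 = $0.85034.

$0.850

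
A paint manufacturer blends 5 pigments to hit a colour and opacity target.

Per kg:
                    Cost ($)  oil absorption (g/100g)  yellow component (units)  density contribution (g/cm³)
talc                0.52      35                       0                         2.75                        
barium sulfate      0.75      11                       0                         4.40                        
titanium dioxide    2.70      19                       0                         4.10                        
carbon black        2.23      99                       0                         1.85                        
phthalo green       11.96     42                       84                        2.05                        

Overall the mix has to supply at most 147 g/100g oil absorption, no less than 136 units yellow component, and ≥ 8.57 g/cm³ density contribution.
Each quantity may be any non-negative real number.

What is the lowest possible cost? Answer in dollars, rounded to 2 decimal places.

$20.26

Treat it as an LP. Let x1 = kg of talc, x2 = kg of barium sulfate, x3 = kg of titanium dioxide, x4 = kg of carbon black, x5 = kg of phthalo green.
Minimize 0.52x1 + 0.75x2 + 2.7x3 + 2.23x4 + 11.96x5 s.t.:
  35x1 + 11x2 + 19x3 + 99x4 + 42x5 ≤ 147   (oil absorption)
  84x5 ≥ 136   (yellow component)
  2.75x1 + 4.4x2 + 4.1x3 + 1.85x4 + 2.05x5 ≥ 8.57   (density contribution)
  x1, x2, x3, x4, x5 ≥ 0.
At the optimum only barium sulfate, phthalo green are positive (talc, titanium dioxide, carbon black = 0). Binding constraints: yellow component and density contribution.
Solving gives x2 = 1.193, x5 = 1.619.
Objective = 0.75·1.193 + 11.96·1.619 = 20.2580.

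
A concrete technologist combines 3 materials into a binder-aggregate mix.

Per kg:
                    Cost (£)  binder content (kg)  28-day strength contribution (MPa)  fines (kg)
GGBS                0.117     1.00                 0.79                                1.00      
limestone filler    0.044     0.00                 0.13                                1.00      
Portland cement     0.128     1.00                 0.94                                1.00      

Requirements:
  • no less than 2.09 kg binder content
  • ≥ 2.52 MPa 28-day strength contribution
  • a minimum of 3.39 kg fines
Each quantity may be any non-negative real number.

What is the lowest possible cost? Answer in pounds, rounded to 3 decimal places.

£0.365

Let x1 = kg of GGBS, x2 = kg of limestone filler, x3 = kg of Portland cement.
Minimize 0.117x1 + 0.044x2 + 0.128x3 s.t.:
  1x1 + 1x3 ≥ 2.09   (binder content)
  0.79x1 + 0.13x2 + 0.94x3 ≥ 2.52   (28-day strength contribution)
  1x1 + 1x2 + 1x3 ≥ 3.39   (fines)
  x1, x2, x3 ≥ 0.
At the optimum only limestone filler, Portland cement are positive (GGBS = 0). The 28-day strength contribution and fines requirements are met with equality.
So limestone filler = 0.823 kg, Portland cement = 2.567 kg.
Objective = 0.044·0.823 + 0.128·2.567 = 0.36479.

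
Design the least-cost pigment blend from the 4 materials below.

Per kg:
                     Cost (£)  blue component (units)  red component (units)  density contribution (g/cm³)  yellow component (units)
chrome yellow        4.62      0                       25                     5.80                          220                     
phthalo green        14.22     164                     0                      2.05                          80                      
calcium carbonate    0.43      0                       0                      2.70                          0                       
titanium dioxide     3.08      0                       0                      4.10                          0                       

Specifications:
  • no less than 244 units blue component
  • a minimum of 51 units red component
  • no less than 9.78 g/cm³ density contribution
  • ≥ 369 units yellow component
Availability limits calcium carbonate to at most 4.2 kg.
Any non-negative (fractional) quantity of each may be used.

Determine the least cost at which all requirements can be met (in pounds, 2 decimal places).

This is a linear program. Let x1 = kg of chrome yellow, x2 = kg of phthalo green, x3 = kg of calcium carbonate, x4 = kg of titanium dioxide.
Minimize 4.62x1 + 14.22x2 + 0.43x3 + 3.08x4 s.t.:
  164x2 ≥ 244   (blue component)
  25x1 ≥ 51   (red component)
  5.8x1 + 2.05x2 + 2.7x3 + 4.1x4 ≥ 9.78   (density contribution)
  220x1 + 80x2 ≥ 369   (yellow component)
  x3 ≤ 4.2
  x1, x2, x3, x4 ≥ 0.
The minimum-cost mix takes nothing from calcium carbonate, titanium dioxide — only chrome yellow, phthalo green. Binding constraints: blue component and red component.
So chrome yellow = 2.04 kg, phthalo green = 1.488 kg.
Hence cost = 4.62·2.04 + 14.22·1.488 = £30.5842.

£30.58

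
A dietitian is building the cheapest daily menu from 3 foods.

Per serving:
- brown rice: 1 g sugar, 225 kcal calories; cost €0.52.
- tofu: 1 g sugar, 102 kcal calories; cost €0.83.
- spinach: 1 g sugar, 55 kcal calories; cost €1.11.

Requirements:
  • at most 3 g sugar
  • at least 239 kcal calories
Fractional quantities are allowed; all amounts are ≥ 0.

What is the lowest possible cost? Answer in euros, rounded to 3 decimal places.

€0.552

Set it up as a linear program. Let x1 = servings of brown rice, x2 = servings of tofu, x3 = servings of spinach.
min 0.52x1 + 0.83x2 + 1.11x3 with:
  1x1 + 1x2 + 1x3 ≤ 3   (sugar)
  225x1 + 102x2 + 55x3 ≥ 239   (calories)
  x1, x2, x3 ≥ 0.
The cheapest feasible vertex uses only brown rice; tofu, spinach are not used. There the calories constraint is tight.
Solving gives x1 = 1.062.
Total cost: 0.52·1.062 = 0.55224.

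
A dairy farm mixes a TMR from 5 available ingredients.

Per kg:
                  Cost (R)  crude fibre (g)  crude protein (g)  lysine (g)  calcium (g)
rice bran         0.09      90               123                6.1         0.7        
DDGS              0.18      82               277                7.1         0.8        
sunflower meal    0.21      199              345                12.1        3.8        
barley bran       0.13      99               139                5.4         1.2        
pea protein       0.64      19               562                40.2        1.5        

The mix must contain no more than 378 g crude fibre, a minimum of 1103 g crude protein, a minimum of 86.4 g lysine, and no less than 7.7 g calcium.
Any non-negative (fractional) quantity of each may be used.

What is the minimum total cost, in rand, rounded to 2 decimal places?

This is a linear program. Let x1 = kg of rice bran, x2 = kg of DDGS, x3 = kg of sunflower meal, x4 = kg of barley bran, x5 = kg of pea protein.
Minimise 0.09x1 + 0.18x2 + 0.21x3 + 0.13x4 + 0.64x5 s.t.:
  90x1 + 82x2 + 199x3 + 99x4 + 19x5 ≤ 378   (crude fibre)
  123x1 + 277x2 + 345x3 + 139x4 + 562x5 ≥ 1103   (crude protein)
  6.1x1 + 7.1x2 + 12.1x3 + 5.4x4 + 40.2x5 ≥ 86.4   (lysine)
  0.7x1 + 0.8x2 + 3.8x3 + 1.2x4 + 1.5x5 ≥ 7.7   (calcium)
  x1, x2, x3, x4, x5 ≥ 0.
At the optimum only rice bran, sunflower meal, pea protein are positive (DDGS, barley bran = 0). The crude fibre, lysine, calcium requirements are met with equality.
Optimal quantities: rice bran = 1.317 kg, sunflower meal = 1.151 kg, pea protein = 1.603 kg.
Total cost: 0.09·1.317 + 0.21·1.151 + 0.64·1.603 = 1.3862.

R1.39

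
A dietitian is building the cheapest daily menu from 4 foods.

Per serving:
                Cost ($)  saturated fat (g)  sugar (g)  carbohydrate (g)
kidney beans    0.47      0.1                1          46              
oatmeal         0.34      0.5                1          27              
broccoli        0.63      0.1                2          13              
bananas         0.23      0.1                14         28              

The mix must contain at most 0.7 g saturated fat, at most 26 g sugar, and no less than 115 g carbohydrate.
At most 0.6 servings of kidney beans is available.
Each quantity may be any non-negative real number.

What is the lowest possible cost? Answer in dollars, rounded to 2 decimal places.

Set it up as a linear program. Let x1 = servings of kidney beans, x2 = servings of oatmeal, x3 = servings of broccoli, x4 = servings of bananas.
min 0.47x1 + 0.34x2 + 0.63x3 + 0.23x4 subject to:
  0.1x1 + 0.5x2 + 0.1x3 + 0.1x4 ≤ 0.7   (saturated fat)
  1x1 + 1x2 + 2x3 + 14x4 ≤ 26   (sugar)
  46x1 + 27x2 + 13x3 + 28x4 ≥ 115   (carbohydrate)
  x1 ≤ 0.6
  x1, x2, x3, x4 ≥ 0.
All 4 inputs are positive at the optimum. There the saturated fat, sugar, carbohydrate, the kidney beans cap constraints are tight.
That vertex is x1 = 0.6, x2 = 0.4318, x3 = 2.867, x4 = 1.374.
Hence cost = 0.47·0.6 + 0.34·0.4318 + 0.63·2.867 + 0.23·1.374 = $2.5510.

$2.55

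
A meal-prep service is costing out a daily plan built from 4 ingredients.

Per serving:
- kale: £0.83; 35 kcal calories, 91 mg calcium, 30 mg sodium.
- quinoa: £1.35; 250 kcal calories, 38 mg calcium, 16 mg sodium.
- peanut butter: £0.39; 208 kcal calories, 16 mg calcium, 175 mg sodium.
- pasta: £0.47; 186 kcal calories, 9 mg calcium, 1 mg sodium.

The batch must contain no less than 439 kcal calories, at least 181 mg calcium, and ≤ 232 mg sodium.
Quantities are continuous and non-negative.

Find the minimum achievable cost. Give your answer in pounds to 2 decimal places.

£2.25

Let x1 = servings of kale, x2 = servings of quinoa, x3 = servings of peanut butter, x4 = servings of pasta.
min 0.83x1 + 1.35x2 + 0.39x3 + 0.47x4 s.t.:
  35x1 + 250x2 + 208x3 + 186x4 ≥ 439   (calories)
  91x1 + 38x2 + 16x3 + 9x4 ≥ 181   (calcium)
  30x1 + 16x2 + 175x3 + 1x4 ≤ 232   (sodium)
  x1, x2, x3, x4 ≥ 0.
The minimum-cost mix takes nothing from quinoa — only kale, peanut butter, pasta. The calories, calcium, sodium requirements are met with equality.
So kale = 1.721 servings, peanut butter = 1.026 servings, pasta = 0.8895 servings.
Total cost: 0.83·1.721 + 0.39·1.026 + 0.47·0.8895 = 2.2466.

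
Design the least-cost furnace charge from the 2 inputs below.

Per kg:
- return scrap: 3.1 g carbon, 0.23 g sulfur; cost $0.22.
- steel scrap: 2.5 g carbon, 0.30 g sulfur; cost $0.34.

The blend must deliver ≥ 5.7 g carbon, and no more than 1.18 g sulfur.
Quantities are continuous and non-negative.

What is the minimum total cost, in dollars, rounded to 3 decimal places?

$0.405

Treat it as an LP. Let x1 = kg of return scrap, x2 = kg of steel scrap.
min 0.22x1 + 0.34x2 s.t.:
  3.1x1 + 2.5x2 ≥ 5.7   (carbon)
  0.23x1 + 0.3x2 ≤ 1.18   (sulfur)
  x1, x2 ≥ 0.
At the optimum only return scrap is positive (steel scrap = 0). There the carbon constraint is tight.
So return scrap = 1.839 kg.
Objective = 0.22·1.839 = 0.40458.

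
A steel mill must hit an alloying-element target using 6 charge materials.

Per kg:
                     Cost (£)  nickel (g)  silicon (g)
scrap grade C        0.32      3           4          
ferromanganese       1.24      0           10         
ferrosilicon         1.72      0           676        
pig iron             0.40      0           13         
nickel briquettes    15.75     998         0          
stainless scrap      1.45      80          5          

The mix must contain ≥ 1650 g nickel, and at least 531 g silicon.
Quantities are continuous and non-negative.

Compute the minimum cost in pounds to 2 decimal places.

Let x1 = kg of scrap grade C, x2 = kg of ferromanganese, x3 = kg of ferrosilicon, x4 = kg of pig iron, x5 = kg of nickel briquettes, x6 = kg of stainless scrap.
min 0.32x1 + 1.24x2 + 1.72x3 + 0.4x4 + 15.75x5 + 1.45x6 s.t.:
  3x1 + 998x5 + 80x6 ≥ 1650   (nickel)
  4x1 + 10x2 + 676x3 + 13x4 + 5x6 ≥ 531   (silicon)
  x1, x2, x3, x4, x5, x6 ≥ 0.
The cheapest feasible vertex uses only ferrosilicon, nickel briquettes; scrap grade C, ferromanganese, pig iron, stainless scrap are not used. The nickel and silicon requirements are met with equality.
That vertex is x3 = 0.7855, x5 = 1.653.
Hence cost = 1.72·0.7855 + 15.75·1.653 = £27.3858.

£27.39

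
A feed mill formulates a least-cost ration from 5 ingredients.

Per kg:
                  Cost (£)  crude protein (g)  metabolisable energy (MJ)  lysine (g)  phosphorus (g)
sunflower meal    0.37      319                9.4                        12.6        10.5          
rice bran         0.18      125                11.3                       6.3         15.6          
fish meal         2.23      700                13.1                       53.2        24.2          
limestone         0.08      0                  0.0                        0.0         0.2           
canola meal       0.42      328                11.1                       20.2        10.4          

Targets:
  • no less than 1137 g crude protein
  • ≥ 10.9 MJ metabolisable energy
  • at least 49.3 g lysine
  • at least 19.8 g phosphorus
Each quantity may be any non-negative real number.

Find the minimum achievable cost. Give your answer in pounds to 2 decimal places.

£1.34

Set it up as a linear program. Let x1 = kg of sunflower meal, x2 = kg of rice bran, x3 = kg of fish meal, x4 = kg of limestone, x5 = kg of canola meal.
Minimise 0.37x1 + 0.18x2 + 2.23x3 + 0.08x4 + 0.42x5 subject to:
  319x1 + 125x2 + 700x3 + 328x5 ≥ 1137   (crude protein)
  9.4x1 + 11.3x2 + 13.1x3 + 11.1x5 ≥ 10.9   (metabolisable energy)
  12.6x1 + 6.3x2 + 53.2x3 + 20.2x5 ≥ 49.3   (lysine)
  10.5x1 + 15.6x2 + 24.2x3 + 0.2x4 + 10.4x5 ≥ 19.8   (phosphorus)
  x1, x2, x3, x4, x5 ≥ 0.
The cheapest feasible vertex uses only sunflower meal, canola meal; rice bran, fish meal, limestone are not used. There the crude protein and lysine constraints are tight.
Solving gives x1 = 2.941, x5 = 0.606.
Cost = 0.37·2.941 + 0.42·0.606 = 1.3427.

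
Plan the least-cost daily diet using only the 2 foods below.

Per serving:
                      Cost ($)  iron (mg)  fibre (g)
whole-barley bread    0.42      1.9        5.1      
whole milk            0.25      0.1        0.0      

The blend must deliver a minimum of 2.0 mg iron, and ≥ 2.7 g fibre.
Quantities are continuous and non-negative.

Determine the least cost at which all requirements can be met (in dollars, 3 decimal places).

$0.442

Let x1 = servings of whole-barley bread, x2 = servings of whole milk.
Minimize 0.42x1 + 0.25x2 with:
  1.9x1 + 0.1x2 ≥ 2   (iron)
  5.1x1 ≥ 2.7   (fibre)
  x1, x2 ≥ 0.
The cheapest feasible vertex uses only whole-barley bread; whole milk is not used. Binding constraint: iron.
Solving gives x1 = 1.053.
Objective = 0.42·1.053 = 0.44226.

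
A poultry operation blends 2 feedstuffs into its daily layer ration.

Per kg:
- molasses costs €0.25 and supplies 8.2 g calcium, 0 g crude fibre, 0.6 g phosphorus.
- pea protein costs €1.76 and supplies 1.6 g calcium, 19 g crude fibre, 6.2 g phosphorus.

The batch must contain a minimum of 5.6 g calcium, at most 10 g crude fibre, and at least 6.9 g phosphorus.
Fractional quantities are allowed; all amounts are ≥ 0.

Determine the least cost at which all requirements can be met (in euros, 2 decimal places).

€2.44

Let x1 = kg of molasses, x2 = kg of pea protein.
Minimize 0.25x1 + 1.76x2 subject to:
  8.2x1 + 1.6x2 ≥ 5.6   (calcium)
  19x2 ≤ 10   (crude fibre)
  0.6x1 + 6.2x2 ≥ 6.9   (phosphorus)
  x1, x2 ≥ 0.
Both inputs are positive at the optimum. Binding constraints: crude fibre and phosphorus.
Optimal quantities: molasses = 6.061 kg, pea protein = 0.5263 kg.
Cost = 0.25·6.061 + 1.76·0.5263 = 2.4415.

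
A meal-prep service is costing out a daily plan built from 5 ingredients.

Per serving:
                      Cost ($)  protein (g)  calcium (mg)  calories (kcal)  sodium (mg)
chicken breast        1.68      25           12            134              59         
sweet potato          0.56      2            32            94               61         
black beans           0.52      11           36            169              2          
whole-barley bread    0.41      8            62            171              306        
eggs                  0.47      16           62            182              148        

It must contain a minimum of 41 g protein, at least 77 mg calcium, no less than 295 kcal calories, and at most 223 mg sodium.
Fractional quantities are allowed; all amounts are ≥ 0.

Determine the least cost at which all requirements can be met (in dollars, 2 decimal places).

$1.51

Let x1 = servings of chicken breast, x2 = servings of sweet potato, x3 = servings of black beans, x4 = servings of whole-barley bread, x5 = servings of eggs.
Minimize 1.68x1 + 0.56x2 + 0.52x3 + 0.41x4 + 0.47x5 s.t.:
  25x1 + 2x2 + 11x3 + 8x4 + 16x5 ≥ 41   (protein)
  12x1 + 32x2 + 36x3 + 62x4 + 62x5 ≥ 77   (calcium)
  134x1 + 94x2 + 169x3 + 171x4 + 182x5 ≥ 295   (calories)
  59x1 + 61x2 + 2x3 + 306x4 + 148x5 ≤ 223   (sodium)
  x1, x2, x3, x4, x5 ≥ 0.
The minimum-cost mix takes nothing from chicken breast, sweet potato, whole-barley bread — only black beans, eggs. The protein and sodium requirements are met with equality.
So black beans = 1.566 servings, eggs = 1.486 servings.
Objective = 0.52·1.566 + 0.47·1.486 = 1.5127.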